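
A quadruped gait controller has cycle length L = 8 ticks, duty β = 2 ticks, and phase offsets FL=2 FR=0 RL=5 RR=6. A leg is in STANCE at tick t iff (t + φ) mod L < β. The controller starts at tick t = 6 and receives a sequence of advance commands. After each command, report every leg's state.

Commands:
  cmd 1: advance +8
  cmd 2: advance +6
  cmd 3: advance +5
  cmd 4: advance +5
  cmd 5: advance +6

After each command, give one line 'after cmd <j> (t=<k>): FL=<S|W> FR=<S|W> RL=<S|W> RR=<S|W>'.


after cmd 1 (t=14): FL=S FR=W RL=W RR=W
after cmd 2 (t=20): FL=W FR=W RL=S RR=W
after cmd 3 (t=25): FL=W FR=S RL=W RR=W
after cmd 4 (t=30): FL=S FR=W RL=W RR=W
after cmd 5 (t=36): FL=W FR=W RL=S RR=W

start t=6: FL=S FR=W RL=W RR=W
cmd 1: advance +8 → t=14, phase=(0,6,3,4) → FL=S FR=W RL=W RR=W
cmd 2: advance +6 → t=20, phase=(6,4,1,2) → FL=W FR=W RL=S RR=W
cmd 3: advance +5 → t=25, phase=(3,1,6,7) → FL=W FR=S RL=W RR=W
cmd 4: advance +5 → t=30, phase=(0,6,3,4) → FL=S FR=W RL=W RR=W
cmd 5: advance +6 → t=36, phase=(6,4,1,2) → FL=W FR=W RL=S RR=W


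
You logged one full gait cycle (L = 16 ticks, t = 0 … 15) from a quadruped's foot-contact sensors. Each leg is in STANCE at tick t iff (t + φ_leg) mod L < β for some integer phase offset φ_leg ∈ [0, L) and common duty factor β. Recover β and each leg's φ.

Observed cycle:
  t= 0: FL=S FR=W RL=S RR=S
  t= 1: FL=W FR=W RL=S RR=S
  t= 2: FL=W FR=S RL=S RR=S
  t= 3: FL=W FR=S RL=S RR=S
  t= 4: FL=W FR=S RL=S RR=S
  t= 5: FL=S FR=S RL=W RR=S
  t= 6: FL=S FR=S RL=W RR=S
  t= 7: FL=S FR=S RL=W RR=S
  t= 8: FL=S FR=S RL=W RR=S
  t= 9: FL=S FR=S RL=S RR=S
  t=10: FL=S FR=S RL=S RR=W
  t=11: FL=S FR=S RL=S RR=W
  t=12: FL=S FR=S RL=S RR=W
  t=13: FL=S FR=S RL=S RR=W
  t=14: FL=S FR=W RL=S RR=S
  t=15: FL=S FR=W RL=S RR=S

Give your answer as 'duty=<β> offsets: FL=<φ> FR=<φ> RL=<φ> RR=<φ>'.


duty β = stance ticks per leg = 12
FL: stance ticks = 12; W→S at t=5 → φ=11
FR: stance ticks = 12; W→S at t=2 → φ=14
RL: stance ticks = 12; W→S at t=9 → φ=7
RR: stance ticks = 12; W→S at t=14 → φ=2

duty=12 offsets: FL=11 FR=14 RL=7 RR=2


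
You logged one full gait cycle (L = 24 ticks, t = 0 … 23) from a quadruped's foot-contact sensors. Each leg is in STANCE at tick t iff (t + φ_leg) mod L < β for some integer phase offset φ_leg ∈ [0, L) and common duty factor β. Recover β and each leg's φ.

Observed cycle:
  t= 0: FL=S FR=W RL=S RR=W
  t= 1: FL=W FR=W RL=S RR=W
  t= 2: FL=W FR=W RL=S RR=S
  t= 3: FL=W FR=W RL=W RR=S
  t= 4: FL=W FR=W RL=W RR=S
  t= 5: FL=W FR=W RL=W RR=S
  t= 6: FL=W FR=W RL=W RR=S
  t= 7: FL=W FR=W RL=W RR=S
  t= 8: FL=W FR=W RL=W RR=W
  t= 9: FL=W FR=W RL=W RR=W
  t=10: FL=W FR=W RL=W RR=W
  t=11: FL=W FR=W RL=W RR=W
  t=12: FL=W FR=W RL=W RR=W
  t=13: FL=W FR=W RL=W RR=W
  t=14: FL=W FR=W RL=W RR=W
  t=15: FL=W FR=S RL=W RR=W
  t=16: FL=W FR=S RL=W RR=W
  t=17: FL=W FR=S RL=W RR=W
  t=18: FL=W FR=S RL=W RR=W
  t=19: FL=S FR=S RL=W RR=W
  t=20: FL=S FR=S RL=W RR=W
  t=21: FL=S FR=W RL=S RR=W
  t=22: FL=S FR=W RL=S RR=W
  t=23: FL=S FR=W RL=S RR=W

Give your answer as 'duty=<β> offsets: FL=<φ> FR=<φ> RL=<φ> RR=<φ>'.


duty β = stance ticks per leg = 6
FL: stance ticks = 6; W→S at t=19 → φ=5
FR: stance ticks = 6; W→S at t=15 → φ=9
RL: stance ticks = 6; W→S at t=21 → φ=3
RR: stance ticks = 6; W→S at t=2 → φ=22

duty=6 offsets: FL=5 FR=9 RL=3 RR=22


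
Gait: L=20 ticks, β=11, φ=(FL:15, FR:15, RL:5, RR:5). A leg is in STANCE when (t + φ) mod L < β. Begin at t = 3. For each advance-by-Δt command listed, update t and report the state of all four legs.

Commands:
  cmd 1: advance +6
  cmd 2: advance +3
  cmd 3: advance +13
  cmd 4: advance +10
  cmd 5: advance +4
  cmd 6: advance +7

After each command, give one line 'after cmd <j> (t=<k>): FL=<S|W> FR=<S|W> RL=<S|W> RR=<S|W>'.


after cmd 1 (t=9): FL=S FR=S RL=W RR=W
after cmd 2 (t=12): FL=S FR=S RL=W RR=W
after cmd 3 (t=25): FL=S FR=S RL=S RR=S
after cmd 4 (t=35): FL=S FR=S RL=S RR=S
after cmd 5 (t=39): FL=W FR=W RL=S RR=S
after cmd 6 (t=46): FL=S FR=S RL=W RR=W

start t=3: FL=W FR=W RL=S RR=S
cmd 1: advance +6 → t=9, phase=(4,4,14,14) → FL=S FR=S RL=W RR=W
cmd 2: advance +3 → t=12, phase=(7,7,17,17) → FL=S FR=S RL=W RR=W
cmd 3: advance +13 → t=25, phase=(0,0,10,10) → FL=S FR=S RL=S RR=S
cmd 4: advance +10 → t=35, phase=(10,10,0,0) → FL=S FR=S RL=S RR=S
cmd 5: advance +4 → t=39, phase=(14,14,4,4) → FL=W FR=W RL=S RR=S
cmd 6: advance +7 → t=46, phase=(1,1,11,11) → FL=S FR=S RL=W RR=W


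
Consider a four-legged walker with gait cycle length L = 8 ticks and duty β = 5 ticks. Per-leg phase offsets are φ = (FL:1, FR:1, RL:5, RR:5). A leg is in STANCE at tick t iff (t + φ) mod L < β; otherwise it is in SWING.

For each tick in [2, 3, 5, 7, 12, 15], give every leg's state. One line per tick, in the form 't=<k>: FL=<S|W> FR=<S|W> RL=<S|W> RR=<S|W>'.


t=2: phase=(3,3,7,7) vs β=5 → FL=S FR=S RL=W RR=W
t=3: phase=(4,4,0,0) vs β=5 → FL=S FR=S RL=S RR=S
t=5: phase=(6,6,2,2) vs β=5 → FL=W FR=W RL=S RR=S
t=7: phase=(0,0,4,4) vs β=5 → FL=S FR=S RL=S RR=S
t=12: phase=(5,5,1,1) vs β=5 → FL=W FR=W RL=S RR=S
t=15: phase=(0,0,4,4) vs β=5 → FL=S FR=S RL=S RR=S

t=2: FL=S FR=S RL=W RR=W
t=3: FL=S FR=S RL=S RR=S
t=5: FL=W FR=W RL=S RR=S
t=7: FL=S FR=S RL=S RR=S
t=12: FL=W FR=W RL=S RR=S
t=15: FL=S FR=S RL=S RR=S


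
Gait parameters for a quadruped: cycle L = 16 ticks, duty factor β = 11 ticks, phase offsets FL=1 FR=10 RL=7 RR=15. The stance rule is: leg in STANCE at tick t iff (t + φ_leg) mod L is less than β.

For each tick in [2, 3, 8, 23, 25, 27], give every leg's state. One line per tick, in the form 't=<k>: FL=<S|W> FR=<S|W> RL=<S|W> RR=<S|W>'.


t=2: phase=(3,12,9,1) vs β=11 → FL=S FR=W RL=S RR=S
t=3: phase=(4,13,10,2) vs β=11 → FL=S FR=W RL=S RR=S
t=8: phase=(9,2,15,7) vs β=11 → FL=S FR=S RL=W RR=S
t=23: phase=(8,1,14,6) vs β=11 → FL=S FR=S RL=W RR=S
t=25: phase=(10,3,0,8) vs β=11 → FL=S FR=S RL=S RR=S
t=27: phase=(12,5,2,10) vs β=11 → FL=W FR=S RL=S RR=S

t=2: FL=S FR=W RL=S RR=S
t=3: FL=S FR=W RL=S RR=S
t=8: FL=S FR=S RL=W RR=S
t=23: FL=S FR=S RL=W RR=S
t=25: FL=S FR=S RL=S RR=S
t=27: FL=W FR=S RL=S RR=S


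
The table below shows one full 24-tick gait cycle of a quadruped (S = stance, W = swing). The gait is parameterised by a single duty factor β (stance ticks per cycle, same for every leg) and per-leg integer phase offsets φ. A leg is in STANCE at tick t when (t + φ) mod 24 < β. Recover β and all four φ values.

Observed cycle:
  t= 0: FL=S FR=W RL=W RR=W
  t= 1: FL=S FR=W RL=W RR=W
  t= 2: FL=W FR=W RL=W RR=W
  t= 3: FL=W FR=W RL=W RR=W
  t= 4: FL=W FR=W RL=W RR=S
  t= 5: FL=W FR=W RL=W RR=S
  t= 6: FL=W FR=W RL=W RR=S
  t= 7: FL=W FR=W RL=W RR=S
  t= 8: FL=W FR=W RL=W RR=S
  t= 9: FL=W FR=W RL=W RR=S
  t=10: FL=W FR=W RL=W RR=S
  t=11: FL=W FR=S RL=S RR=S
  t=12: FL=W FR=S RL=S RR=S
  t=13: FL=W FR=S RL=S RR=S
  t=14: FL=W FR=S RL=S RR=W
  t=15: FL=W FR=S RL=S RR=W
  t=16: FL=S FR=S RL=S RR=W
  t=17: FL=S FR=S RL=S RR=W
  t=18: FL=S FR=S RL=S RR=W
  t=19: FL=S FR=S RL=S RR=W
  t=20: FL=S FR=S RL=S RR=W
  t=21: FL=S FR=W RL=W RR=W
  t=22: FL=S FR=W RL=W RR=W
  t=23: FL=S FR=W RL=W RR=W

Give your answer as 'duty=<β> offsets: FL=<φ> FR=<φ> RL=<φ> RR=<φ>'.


duty=10 offsets: FL=8 FR=13 RL=13 RR=20

duty β = stance ticks per leg = 10
FL: stance ticks = 10; W→S at t=16 → φ=8
FR: stance ticks = 10; W→S at t=11 → φ=13
RL: stance ticks = 10; W→S at t=11 → φ=13
RR: stance ticks = 10; W→S at t=4 → φ=20


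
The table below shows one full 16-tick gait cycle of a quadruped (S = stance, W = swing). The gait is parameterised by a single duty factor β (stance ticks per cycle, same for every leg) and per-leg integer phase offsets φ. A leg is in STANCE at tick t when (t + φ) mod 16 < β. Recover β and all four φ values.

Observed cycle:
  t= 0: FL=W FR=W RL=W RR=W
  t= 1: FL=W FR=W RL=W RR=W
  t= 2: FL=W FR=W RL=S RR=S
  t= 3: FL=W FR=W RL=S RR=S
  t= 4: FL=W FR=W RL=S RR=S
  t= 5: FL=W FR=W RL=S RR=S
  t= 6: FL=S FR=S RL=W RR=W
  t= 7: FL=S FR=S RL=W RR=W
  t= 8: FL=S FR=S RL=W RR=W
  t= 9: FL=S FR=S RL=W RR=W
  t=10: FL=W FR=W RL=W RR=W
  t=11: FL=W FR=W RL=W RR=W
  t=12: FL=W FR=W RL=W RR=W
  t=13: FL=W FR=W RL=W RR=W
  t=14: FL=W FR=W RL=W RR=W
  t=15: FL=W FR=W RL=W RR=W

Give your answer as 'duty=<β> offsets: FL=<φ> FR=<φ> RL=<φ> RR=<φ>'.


duty=4 offsets: FL=10 FR=10 RL=14 RR=14

duty β = stance ticks per leg = 4
FL: stance ticks = 4; W→S at t=6 → φ=10
FR: stance ticks = 4; W→S at t=6 → φ=10
RL: stance ticks = 4; W→S at t=2 → φ=14
RR: stance ticks = 4; W→S at t=2 → φ=14


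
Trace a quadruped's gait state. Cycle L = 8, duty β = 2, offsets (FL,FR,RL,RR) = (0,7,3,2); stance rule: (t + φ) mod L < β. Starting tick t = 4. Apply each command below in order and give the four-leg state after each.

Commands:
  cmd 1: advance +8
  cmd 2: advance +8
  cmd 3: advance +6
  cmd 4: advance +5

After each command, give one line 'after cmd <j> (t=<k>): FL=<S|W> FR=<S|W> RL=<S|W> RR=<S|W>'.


start t=4: FL=W FR=W RL=W RR=W
cmd 1: advance +8 → t=12, phase=(4,3,7,6) → FL=W FR=W RL=W RR=W
cmd 2: advance +8 → t=20, phase=(4,3,7,6) → FL=W FR=W RL=W RR=W
cmd 3: advance +6 → t=26, phase=(2,1,5,4) → FL=W FR=S RL=W RR=W
cmd 4: advance +5 → t=31, phase=(7,6,2,1) → FL=W FR=W RL=W RR=S

after cmd 1 (t=12): FL=W FR=W RL=W RR=W
after cmd 2 (t=20): FL=W FR=W RL=W RR=W
after cmd 3 (t=26): FL=W FR=S RL=W RR=W
after cmd 4 (t=31): FL=W FR=W RL=W RR=S


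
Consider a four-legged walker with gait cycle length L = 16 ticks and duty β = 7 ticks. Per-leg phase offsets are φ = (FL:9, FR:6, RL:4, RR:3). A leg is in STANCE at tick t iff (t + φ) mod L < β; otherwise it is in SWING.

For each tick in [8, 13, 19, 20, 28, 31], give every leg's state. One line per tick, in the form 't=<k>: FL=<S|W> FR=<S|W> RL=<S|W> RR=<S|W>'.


t=8: phase=(1,14,12,11) vs β=7 → FL=S FR=W RL=W RR=W
t=13: phase=(6,3,1,0) vs β=7 → FL=S FR=S RL=S RR=S
t=19: phase=(12,9,7,6) vs β=7 → FL=W FR=W RL=W RR=S
t=20: phase=(13,10,8,7) vs β=7 → FL=W FR=W RL=W RR=W
t=28: phase=(5,2,0,15) vs β=7 → FL=S FR=S RL=S RR=W
t=31: phase=(8,5,3,2) vs β=7 → FL=W FR=S RL=S RR=S

t=8: FL=S FR=W RL=W RR=W
t=13: FL=S FR=S RL=S RR=S
t=19: FL=W FR=W RL=W RR=S
t=20: FL=W FR=W RL=W RR=W
t=28: FL=S FR=S RL=S RR=W
t=31: FL=W FR=S RL=S RR=S


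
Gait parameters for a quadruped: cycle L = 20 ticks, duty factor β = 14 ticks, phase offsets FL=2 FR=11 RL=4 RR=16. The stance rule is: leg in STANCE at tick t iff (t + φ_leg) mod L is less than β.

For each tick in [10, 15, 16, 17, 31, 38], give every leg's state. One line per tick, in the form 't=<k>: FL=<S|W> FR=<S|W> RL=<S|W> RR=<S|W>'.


t=10: FL=S FR=S RL=W RR=S
t=15: FL=W FR=S RL=W RR=S
t=16: FL=W FR=S RL=S RR=S
t=17: FL=W FR=S RL=S RR=S
t=31: FL=S FR=S RL=W RR=S
t=38: FL=S FR=S RL=S RR=W

t=10: phase=(12,1,14,6) vs β=14 → FL=S FR=S RL=W RR=S
t=15: phase=(17,6,19,11) vs β=14 → FL=W FR=S RL=W RR=S
t=16: phase=(18,7,0,12) vs β=14 → FL=W FR=S RL=S RR=S
t=17: phase=(19,8,1,13) vs β=14 → FL=W FR=S RL=S RR=S
t=31: phase=(13,2,15,7) vs β=14 → FL=S FR=S RL=W RR=S
t=38: phase=(0,9,2,14) vs β=14 → FL=S FR=S RL=S RR=W


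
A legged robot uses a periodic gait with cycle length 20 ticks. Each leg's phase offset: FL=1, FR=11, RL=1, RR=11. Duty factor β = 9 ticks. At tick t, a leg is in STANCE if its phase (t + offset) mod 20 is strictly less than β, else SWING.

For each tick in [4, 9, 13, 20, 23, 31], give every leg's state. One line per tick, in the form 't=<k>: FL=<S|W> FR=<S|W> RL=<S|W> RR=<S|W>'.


t=4: phase=(5,15,5,15) vs β=9 → FL=S FR=W RL=S RR=W
t=9: phase=(10,0,10,0) vs β=9 → FL=W FR=S RL=W RR=S
t=13: phase=(14,4,14,4) vs β=9 → FL=W FR=S RL=W RR=S
t=20: phase=(1,11,1,11) vs β=9 → FL=S FR=W RL=S RR=W
t=23: phase=(4,14,4,14) vs β=9 → FL=S FR=W RL=S RR=W
t=31: phase=(12,2,12,2) vs β=9 → FL=W FR=S RL=W RR=S

t=4: FL=S FR=W RL=S RR=W
t=9: FL=W FR=S RL=W RR=S
t=13: FL=W FR=S RL=W RR=S
t=20: FL=S FR=W RL=S RR=W
t=23: FL=S FR=W RL=S RR=W
t=31: FL=W FR=S RL=W RR=S


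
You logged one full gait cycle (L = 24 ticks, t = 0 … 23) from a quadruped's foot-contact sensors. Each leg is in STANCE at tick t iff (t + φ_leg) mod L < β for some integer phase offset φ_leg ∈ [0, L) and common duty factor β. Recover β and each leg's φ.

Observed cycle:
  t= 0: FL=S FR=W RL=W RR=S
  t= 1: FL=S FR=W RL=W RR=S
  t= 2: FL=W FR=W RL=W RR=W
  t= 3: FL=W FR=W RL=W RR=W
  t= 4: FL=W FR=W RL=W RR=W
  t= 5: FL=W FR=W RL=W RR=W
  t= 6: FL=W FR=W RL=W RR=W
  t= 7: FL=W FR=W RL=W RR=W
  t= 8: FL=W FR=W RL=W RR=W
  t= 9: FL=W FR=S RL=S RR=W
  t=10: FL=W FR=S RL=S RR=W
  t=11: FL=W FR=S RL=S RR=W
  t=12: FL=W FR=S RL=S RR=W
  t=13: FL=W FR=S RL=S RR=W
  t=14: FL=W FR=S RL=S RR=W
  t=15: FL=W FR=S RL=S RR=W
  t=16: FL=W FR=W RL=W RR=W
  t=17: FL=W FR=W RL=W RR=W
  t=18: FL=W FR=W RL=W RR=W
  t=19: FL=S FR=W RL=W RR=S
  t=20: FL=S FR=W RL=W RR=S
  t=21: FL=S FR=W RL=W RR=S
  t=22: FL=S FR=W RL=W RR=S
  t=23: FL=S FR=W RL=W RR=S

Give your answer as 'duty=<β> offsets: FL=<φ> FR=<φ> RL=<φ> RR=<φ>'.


duty β = stance ticks per leg = 7
FL: stance ticks = 7; W→S at t=19 → φ=5
FR: stance ticks = 7; W→S at t=9 → φ=15
RL: stance ticks = 7; W→S at t=9 → φ=15
RR: stance ticks = 7; W→S at t=19 → φ=5

duty=7 offsets: FL=5 FR=15 RL=15 RR=5


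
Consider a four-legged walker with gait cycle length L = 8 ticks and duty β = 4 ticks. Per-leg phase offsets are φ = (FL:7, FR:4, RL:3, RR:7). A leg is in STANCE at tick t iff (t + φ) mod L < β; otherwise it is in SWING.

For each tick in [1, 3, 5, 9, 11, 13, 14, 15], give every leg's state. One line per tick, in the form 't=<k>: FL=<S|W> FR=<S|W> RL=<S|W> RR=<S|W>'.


t=1: FL=S FR=W RL=W RR=S
t=3: FL=S FR=W RL=W RR=S
t=5: FL=W FR=S RL=S RR=W
t=9: FL=S FR=W RL=W RR=S
t=11: FL=S FR=W RL=W RR=S
t=13: FL=W FR=S RL=S RR=W
t=14: FL=W FR=S RL=S RR=W
t=15: FL=W FR=S RL=S RR=W

t=1: phase=(0,5,4,0) vs β=4 → FL=S FR=W RL=W RR=S
t=3: phase=(2,7,6,2) vs β=4 → FL=S FR=W RL=W RR=S
t=5: phase=(4,1,0,4) vs β=4 → FL=W FR=S RL=S RR=W
t=9: phase=(0,5,4,0) vs β=4 → FL=S FR=W RL=W RR=S
t=11: phase=(2,7,6,2) vs β=4 → FL=S FR=W RL=W RR=S
t=13: phase=(4,1,0,4) vs β=4 → FL=W FR=S RL=S RR=W
t=14: phase=(5,2,1,5) vs β=4 → FL=W FR=S RL=S RR=W
t=15: phase=(6,3,2,6) vs β=4 → FL=W FR=S RL=S RR=W


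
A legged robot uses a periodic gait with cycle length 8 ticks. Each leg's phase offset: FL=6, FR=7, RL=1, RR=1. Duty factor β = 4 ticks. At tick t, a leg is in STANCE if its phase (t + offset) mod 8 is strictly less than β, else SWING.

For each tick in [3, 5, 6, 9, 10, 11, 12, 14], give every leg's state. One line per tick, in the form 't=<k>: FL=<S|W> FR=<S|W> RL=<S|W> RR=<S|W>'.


t=3: phase=(1,2,4,4) vs β=4 → FL=S FR=S RL=W RR=W
t=5: phase=(3,4,6,6) vs β=4 → FL=S FR=W RL=W RR=W
t=6: phase=(4,5,7,7) vs β=4 → FL=W FR=W RL=W RR=W
t=9: phase=(7,0,2,2) vs β=4 → FL=W FR=S RL=S RR=S
t=10: phase=(0,1,3,3) vs β=4 → FL=S FR=S RL=S RR=S
t=11: phase=(1,2,4,4) vs β=4 → FL=S FR=S RL=W RR=W
t=12: phase=(2,3,5,5) vs β=4 → FL=S FR=S RL=W RR=W
t=14: phase=(4,5,7,7) vs β=4 → FL=W FR=W RL=W RR=W

t=3: FL=S FR=S RL=W RR=W
t=5: FL=S FR=W RL=W RR=W
t=6: FL=W FR=W RL=W RR=W
t=9: FL=W FR=S RL=S RR=S
t=10: FL=S FR=S RL=S RR=S
t=11: FL=S FR=S RL=W RR=W
t=12: FL=S FR=S RL=W RR=W
t=14: FL=W FR=W RL=W RR=W


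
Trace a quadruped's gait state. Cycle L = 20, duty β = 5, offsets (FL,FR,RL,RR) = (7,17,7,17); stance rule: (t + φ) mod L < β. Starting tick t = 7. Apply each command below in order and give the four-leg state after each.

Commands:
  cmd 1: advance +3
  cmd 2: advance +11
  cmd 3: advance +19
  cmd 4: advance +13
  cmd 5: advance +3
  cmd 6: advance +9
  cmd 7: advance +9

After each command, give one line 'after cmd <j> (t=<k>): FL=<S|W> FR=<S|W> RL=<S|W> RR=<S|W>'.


after cmd 1 (t=10): FL=W FR=W RL=W RR=W
after cmd 2 (t=21): FL=W FR=W RL=W RR=W
after cmd 3 (t=40): FL=W FR=W RL=W RR=W
after cmd 4 (t=53): FL=S FR=W RL=S RR=W
after cmd 5 (t=56): FL=S FR=W RL=S RR=W
after cmd 6 (t=65): FL=W FR=S RL=W RR=S
after cmd 7 (t=74): FL=S FR=W RL=S RR=W

start t=7: FL=W FR=S RL=W RR=S
cmd 1: advance +3 → t=10, phase=(17,7,17,7) → FL=W FR=W RL=W RR=W
cmd 2: advance +11 → t=21, phase=(8,18,8,18) → FL=W FR=W RL=W RR=W
cmd 3: advance +19 → t=40, phase=(7,17,7,17) → FL=W FR=W RL=W RR=W
cmd 4: advance +13 → t=53, phase=(0,10,0,10) → FL=S FR=W RL=S RR=W
cmd 5: advance +3 → t=56, phase=(3,13,3,13) → FL=S FR=W RL=S RR=W
cmd 6: advance +9 → t=65, phase=(12,2,12,2) → FL=W FR=S RL=W RR=S
cmd 7: advance +9 → t=74, phase=(1,11,1,11) → FL=S FR=W RL=S RR=W


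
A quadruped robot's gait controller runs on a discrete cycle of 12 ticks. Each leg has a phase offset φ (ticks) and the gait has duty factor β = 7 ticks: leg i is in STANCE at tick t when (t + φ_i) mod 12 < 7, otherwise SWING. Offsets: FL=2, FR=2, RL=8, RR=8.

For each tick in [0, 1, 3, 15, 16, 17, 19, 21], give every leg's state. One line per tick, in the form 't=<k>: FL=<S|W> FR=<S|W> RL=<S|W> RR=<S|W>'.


t=0: phase=(2,2,8,8) vs β=7 → FL=S FR=S RL=W RR=W
t=1: phase=(3,3,9,9) vs β=7 → FL=S FR=S RL=W RR=W
t=3: phase=(5,5,11,11) vs β=7 → FL=S FR=S RL=W RR=W
t=15: phase=(5,5,11,11) vs β=7 → FL=S FR=S RL=W RR=W
t=16: phase=(6,6,0,0) vs β=7 → FL=S FR=S RL=S RR=S
t=17: phase=(7,7,1,1) vs β=7 → FL=W FR=W RL=S RR=S
t=19: phase=(9,9,3,3) vs β=7 → FL=W FR=W RL=S RR=S
t=21: phase=(11,11,5,5) vs β=7 → FL=W FR=W RL=S RR=S

t=0: FL=S FR=S RL=W RR=W
t=1: FL=S FR=S RL=W RR=W
t=3: FL=S FR=S RL=W RR=W
t=15: FL=S FR=S RL=W RR=W
t=16: FL=S FR=S RL=S RR=S
t=17: FL=W FR=W RL=S RR=S
t=19: FL=W FR=W RL=S RR=S
t=21: FL=W FR=W RL=S RR=S


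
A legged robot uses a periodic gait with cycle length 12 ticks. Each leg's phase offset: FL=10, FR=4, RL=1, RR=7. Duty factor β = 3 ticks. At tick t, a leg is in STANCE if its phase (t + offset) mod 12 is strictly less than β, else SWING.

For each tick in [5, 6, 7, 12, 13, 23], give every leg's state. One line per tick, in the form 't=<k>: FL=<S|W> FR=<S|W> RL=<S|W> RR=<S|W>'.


t=5: FL=W FR=W RL=W RR=S
t=6: FL=W FR=W RL=W RR=S
t=7: FL=W FR=W RL=W RR=S
t=12: FL=W FR=W RL=S RR=W
t=13: FL=W FR=W RL=S RR=W
t=23: FL=W FR=W RL=S RR=W

t=5: phase=(3,9,6,0) vs β=3 → FL=W FR=W RL=W RR=S
t=6: phase=(4,10,7,1) vs β=3 → FL=W FR=W RL=W RR=S
t=7: phase=(5,11,8,2) vs β=3 → FL=W FR=W RL=W RR=S
t=12: phase=(10,4,1,7) vs β=3 → FL=W FR=W RL=S RR=W
t=13: phase=(11,5,2,8) vs β=3 → FL=W FR=W RL=S RR=W
t=23: phase=(9,3,0,6) vs β=3 → FL=W FR=W RL=S RR=W


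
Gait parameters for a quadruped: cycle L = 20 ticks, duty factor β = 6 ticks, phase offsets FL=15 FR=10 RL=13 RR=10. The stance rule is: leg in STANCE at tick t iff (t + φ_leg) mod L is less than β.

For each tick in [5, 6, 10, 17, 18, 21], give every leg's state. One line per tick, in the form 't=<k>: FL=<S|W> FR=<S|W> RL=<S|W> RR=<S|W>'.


t=5: phase=(0,15,18,15) vs β=6 → FL=S FR=W RL=W RR=W
t=6: phase=(1,16,19,16) vs β=6 → FL=S FR=W RL=W RR=W
t=10: phase=(5,0,3,0) vs β=6 → FL=S FR=S RL=S RR=S
t=17: phase=(12,7,10,7) vs β=6 → FL=W FR=W RL=W RR=W
t=18: phase=(13,8,11,8) vs β=6 → FL=W FR=W RL=W RR=W
t=21: phase=(16,11,14,11) vs β=6 → FL=W FR=W RL=W RR=W

t=5: FL=S FR=W RL=W RR=W
t=6: FL=S FR=W RL=W RR=W
t=10: FL=S FR=S RL=S RR=S
t=17: FL=W FR=W RL=W RR=W
t=18: FL=W FR=W RL=W RR=W
t=21: FL=W FR=W RL=W RR=W


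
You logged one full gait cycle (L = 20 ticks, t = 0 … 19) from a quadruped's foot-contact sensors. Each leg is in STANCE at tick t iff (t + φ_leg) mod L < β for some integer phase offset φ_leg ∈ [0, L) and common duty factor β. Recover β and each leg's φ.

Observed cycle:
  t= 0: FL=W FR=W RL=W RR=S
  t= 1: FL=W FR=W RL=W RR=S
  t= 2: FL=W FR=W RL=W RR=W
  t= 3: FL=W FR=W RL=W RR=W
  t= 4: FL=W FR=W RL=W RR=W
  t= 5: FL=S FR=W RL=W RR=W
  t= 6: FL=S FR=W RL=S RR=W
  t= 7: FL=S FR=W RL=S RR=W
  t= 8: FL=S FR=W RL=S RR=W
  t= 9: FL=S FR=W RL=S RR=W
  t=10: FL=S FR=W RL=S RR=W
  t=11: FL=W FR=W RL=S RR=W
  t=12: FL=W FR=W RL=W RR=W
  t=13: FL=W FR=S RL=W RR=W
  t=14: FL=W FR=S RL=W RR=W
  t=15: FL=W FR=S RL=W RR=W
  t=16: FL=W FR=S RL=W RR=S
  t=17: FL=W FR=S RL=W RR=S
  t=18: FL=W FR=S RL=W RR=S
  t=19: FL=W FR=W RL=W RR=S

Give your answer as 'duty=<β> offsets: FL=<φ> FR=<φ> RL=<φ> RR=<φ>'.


duty β = stance ticks per leg = 6
FL: stance ticks = 6; W→S at t=5 → φ=15
FR: stance ticks = 6; W→S at t=13 → φ=7
RL: stance ticks = 6; W→S at t=6 → φ=14
RR: stance ticks = 6; W→S at t=16 → φ=4

duty=6 offsets: FL=15 FR=7 RL=14 RR=4


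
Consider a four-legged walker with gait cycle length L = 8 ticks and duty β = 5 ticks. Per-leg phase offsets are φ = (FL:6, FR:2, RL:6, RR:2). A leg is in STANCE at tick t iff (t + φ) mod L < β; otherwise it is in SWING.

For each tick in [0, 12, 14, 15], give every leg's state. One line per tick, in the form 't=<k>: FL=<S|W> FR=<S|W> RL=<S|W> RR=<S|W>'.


t=0: phase=(6,2,6,2) vs β=5 → FL=W FR=S RL=W RR=S
t=12: phase=(2,6,2,6) vs β=5 → FL=S FR=W RL=S RR=W
t=14: phase=(4,0,4,0) vs β=5 → FL=S FR=S RL=S RR=S
t=15: phase=(5,1,5,1) vs β=5 → FL=W FR=S RL=W RR=S

t=0: FL=W FR=S RL=W RR=S
t=12: FL=S FR=W RL=S RR=W
t=14: FL=S FR=S RL=S RR=S
t=15: FL=W FR=S RL=W RR=S


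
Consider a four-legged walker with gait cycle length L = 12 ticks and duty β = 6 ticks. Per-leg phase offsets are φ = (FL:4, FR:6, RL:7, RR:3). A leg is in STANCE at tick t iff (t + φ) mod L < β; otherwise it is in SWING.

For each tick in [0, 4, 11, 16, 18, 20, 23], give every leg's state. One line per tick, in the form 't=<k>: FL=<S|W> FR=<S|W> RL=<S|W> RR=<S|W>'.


t=0: phase=(4,6,7,3) vs β=6 → FL=S FR=W RL=W RR=S
t=4: phase=(8,10,11,7) vs β=6 → FL=W FR=W RL=W RR=W
t=11: phase=(3,5,6,2) vs β=6 → FL=S FR=S RL=W RR=S
t=16: phase=(8,10,11,7) vs β=6 → FL=W FR=W RL=W RR=W
t=18: phase=(10,0,1,9) vs β=6 → FL=W FR=S RL=S RR=W
t=20: phase=(0,2,3,11) vs β=6 → FL=S FR=S RL=S RR=W
t=23: phase=(3,5,6,2) vs β=6 → FL=S FR=S RL=W RR=S

t=0: FL=S FR=W RL=W RR=S
t=4: FL=W FR=W RL=W RR=W
t=11: FL=S FR=S RL=W RR=S
t=16: FL=W FR=W RL=W RR=W
t=18: FL=W FR=S RL=S RR=W
t=20: FL=S FR=S RL=S RR=W
t=23: FL=S FR=S RL=W RR=S


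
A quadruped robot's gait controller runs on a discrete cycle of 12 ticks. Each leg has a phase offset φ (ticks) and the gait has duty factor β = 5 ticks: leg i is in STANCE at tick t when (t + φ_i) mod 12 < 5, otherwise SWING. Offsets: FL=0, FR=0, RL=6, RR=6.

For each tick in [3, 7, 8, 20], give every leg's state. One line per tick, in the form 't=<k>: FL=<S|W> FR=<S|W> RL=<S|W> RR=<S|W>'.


t=3: FL=S FR=S RL=W RR=W
t=7: FL=W FR=W RL=S RR=S
t=8: FL=W FR=W RL=S RR=S
t=20: FL=W FR=W RL=S RR=S

t=3: phase=(3,3,9,9) vs β=5 → FL=S FR=S RL=W RR=W
t=7: phase=(7,7,1,1) vs β=5 → FL=W FR=W RL=S RR=S
t=8: phase=(8,8,2,2) vs β=5 → FL=W FR=W RL=S RR=S
t=20: phase=(8,8,2,2) vs β=5 → FL=W FR=W RL=S RR=S


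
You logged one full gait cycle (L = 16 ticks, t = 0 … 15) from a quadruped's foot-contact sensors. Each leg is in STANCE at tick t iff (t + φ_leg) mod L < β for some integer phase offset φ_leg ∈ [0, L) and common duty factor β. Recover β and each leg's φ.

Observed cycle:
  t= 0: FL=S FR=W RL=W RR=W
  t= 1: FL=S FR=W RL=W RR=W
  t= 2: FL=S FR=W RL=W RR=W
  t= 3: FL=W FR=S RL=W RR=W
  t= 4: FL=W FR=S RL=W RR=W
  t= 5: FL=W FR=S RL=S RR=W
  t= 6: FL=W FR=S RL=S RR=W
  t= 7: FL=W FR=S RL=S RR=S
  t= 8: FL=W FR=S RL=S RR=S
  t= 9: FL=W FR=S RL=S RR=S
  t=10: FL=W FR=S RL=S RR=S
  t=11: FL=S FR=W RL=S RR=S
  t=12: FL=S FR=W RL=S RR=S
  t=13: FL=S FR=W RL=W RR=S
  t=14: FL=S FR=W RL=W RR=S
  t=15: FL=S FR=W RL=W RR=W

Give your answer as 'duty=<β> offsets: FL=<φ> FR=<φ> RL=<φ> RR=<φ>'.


duty=8 offsets: FL=5 FR=13 RL=11 RR=9

duty β = stance ticks per leg = 8
FL: stance ticks = 8; W→S at t=11 → φ=5
FR: stance ticks = 8; W→S at t=3 → φ=13
RL: stance ticks = 8; W→S at t=5 → φ=11
RR: stance ticks = 8; W→S at t=7 → φ=9


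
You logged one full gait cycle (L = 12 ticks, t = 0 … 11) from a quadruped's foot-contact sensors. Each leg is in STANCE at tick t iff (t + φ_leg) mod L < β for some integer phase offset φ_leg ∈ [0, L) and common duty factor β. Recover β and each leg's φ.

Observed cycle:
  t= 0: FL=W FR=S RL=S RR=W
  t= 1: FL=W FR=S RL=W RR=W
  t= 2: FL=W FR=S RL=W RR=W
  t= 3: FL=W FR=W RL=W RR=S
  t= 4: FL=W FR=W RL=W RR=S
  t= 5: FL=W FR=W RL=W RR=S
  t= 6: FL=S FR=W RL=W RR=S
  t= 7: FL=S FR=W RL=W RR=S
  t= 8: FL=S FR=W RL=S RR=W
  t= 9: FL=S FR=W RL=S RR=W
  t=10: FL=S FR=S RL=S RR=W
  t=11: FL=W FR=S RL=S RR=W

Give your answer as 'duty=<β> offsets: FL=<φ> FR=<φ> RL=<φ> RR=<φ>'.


duty β = stance ticks per leg = 5
FL: stance ticks = 5; W→S at t=6 → φ=6
FR: stance ticks = 5; W→S at t=10 → φ=2
RL: stance ticks = 5; W→S at t=8 → φ=4
RR: stance ticks = 5; W→S at t=3 → φ=9

duty=5 offsets: FL=6 FR=2 RL=4 RR=9


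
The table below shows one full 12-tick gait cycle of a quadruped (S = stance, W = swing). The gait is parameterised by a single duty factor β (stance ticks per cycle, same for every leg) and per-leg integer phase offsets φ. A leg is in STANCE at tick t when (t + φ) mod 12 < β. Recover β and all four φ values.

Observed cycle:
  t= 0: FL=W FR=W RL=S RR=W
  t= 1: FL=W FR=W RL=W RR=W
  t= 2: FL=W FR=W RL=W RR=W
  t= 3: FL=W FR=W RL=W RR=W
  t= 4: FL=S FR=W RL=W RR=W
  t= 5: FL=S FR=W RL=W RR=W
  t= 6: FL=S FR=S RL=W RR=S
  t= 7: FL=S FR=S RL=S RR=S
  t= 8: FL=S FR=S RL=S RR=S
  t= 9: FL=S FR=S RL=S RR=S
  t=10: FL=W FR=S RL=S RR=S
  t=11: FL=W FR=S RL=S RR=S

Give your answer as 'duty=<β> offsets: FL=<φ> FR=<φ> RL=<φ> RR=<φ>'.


duty=6 offsets: FL=8 FR=6 RL=5 RR=6

duty β = stance ticks per leg = 6
FL: stance ticks = 6; W→S at t=4 → φ=8
FR: stance ticks = 6; W→S at t=6 → φ=6
RL: stance ticks = 6; W→S at t=7 → φ=5
RR: stance ticks = 6; W→S at t=6 → φ=6


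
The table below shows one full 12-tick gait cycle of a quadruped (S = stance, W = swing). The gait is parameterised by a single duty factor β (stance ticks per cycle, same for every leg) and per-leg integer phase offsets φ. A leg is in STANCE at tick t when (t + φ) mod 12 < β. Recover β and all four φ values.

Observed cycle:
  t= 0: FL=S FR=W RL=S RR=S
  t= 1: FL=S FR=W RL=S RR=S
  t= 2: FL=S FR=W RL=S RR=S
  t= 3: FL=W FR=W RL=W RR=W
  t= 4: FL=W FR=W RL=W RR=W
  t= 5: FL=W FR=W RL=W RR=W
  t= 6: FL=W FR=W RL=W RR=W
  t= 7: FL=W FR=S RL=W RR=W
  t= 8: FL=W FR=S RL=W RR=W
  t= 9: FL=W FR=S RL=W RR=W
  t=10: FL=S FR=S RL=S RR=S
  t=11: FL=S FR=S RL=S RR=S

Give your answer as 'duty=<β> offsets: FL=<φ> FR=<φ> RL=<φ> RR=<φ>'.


duty=5 offsets: FL=2 FR=5 RL=2 RR=2

duty β = stance ticks per leg = 5
FL: stance ticks = 5; W→S at t=10 → φ=2
FR: stance ticks = 5; W→S at t=7 → φ=5
RL: stance ticks = 5; W→S at t=10 → φ=2
RR: stance ticks = 5; W→S at t=10 → φ=2


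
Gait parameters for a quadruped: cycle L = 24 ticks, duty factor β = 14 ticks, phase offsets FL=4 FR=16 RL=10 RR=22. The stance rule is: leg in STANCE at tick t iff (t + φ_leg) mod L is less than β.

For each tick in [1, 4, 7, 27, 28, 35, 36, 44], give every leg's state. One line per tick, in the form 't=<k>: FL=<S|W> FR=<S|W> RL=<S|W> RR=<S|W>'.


t=1: phase=(5,17,11,23) vs β=14 → FL=S FR=W RL=S RR=W
t=4: phase=(8,20,14,2) vs β=14 → FL=S FR=W RL=W RR=S
t=7: phase=(11,23,17,5) vs β=14 → FL=S FR=W RL=W RR=S
t=27: phase=(7,19,13,1) vs β=14 → FL=S FR=W RL=S RR=S
t=28: phase=(8,20,14,2) vs β=14 → FL=S FR=W RL=W RR=S
t=35: phase=(15,3,21,9) vs β=14 → FL=W FR=S RL=W RR=S
t=36: phase=(16,4,22,10) vs β=14 → FL=W FR=S RL=W RR=S
t=44: phase=(0,12,6,18) vs β=14 → FL=S FR=S RL=S RR=W

t=1: FL=S FR=W RL=S RR=W
t=4: FL=S FR=W RL=W RR=S
t=7: FL=S FR=W RL=W RR=S
t=27: FL=S FR=W RL=S RR=S
t=28: FL=S FR=W RL=W RR=S
t=35: FL=W FR=S RL=W RR=S
t=36: FL=W FR=S RL=W RR=S
t=44: FL=S FR=S RL=S RR=W


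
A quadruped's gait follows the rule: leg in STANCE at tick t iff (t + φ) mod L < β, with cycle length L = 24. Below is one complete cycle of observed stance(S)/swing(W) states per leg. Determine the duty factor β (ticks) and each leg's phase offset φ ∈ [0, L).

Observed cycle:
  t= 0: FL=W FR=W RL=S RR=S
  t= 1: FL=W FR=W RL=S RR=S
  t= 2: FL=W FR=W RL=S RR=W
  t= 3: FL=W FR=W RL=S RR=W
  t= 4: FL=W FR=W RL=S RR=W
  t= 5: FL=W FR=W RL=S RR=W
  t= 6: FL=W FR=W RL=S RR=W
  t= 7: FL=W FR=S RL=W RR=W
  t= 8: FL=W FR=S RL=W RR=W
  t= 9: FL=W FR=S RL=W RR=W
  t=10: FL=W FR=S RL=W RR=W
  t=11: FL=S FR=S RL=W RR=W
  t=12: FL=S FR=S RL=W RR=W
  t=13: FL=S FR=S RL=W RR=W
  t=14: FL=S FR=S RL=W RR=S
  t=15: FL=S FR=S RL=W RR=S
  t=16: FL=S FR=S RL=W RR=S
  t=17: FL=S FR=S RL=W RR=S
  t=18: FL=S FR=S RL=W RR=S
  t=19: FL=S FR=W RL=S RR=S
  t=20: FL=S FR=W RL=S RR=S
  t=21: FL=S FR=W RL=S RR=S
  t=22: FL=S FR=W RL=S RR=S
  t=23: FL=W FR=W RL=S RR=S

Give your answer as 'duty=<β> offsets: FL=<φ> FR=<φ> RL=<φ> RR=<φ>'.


duty β = stance ticks per leg = 12
FL: stance ticks = 12; W→S at t=11 → φ=13
FR: stance ticks = 12; W→S at t=7 → φ=17
RL: stance ticks = 12; W→S at t=19 → φ=5
RR: stance ticks = 12; W→S at t=14 → φ=10

duty=12 offsets: FL=13 FR=17 RL=5 RR=10


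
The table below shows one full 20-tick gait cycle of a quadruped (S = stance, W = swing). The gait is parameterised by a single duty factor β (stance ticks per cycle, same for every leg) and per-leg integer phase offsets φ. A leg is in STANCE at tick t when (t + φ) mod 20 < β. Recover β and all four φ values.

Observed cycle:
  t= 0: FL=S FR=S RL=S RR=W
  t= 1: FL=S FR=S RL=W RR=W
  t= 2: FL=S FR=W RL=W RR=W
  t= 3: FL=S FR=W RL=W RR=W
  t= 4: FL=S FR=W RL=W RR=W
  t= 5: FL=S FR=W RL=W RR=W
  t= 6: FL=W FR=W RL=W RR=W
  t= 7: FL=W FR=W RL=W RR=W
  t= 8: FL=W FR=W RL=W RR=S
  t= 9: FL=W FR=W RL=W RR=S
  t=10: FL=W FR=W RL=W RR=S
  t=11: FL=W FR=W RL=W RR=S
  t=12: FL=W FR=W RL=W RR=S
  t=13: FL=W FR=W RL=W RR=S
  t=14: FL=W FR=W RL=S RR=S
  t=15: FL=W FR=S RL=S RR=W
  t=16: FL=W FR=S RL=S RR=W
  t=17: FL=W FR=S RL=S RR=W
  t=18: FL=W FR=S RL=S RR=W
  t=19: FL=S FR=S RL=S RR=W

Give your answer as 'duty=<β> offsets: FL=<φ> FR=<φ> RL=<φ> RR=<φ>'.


duty β = stance ticks per leg = 7
FL: stance ticks = 7; W→S at t=19 → φ=1
FR: stance ticks = 7; W→S at t=15 → φ=5
RL: stance ticks = 7; W→S at t=14 → φ=6
RR: stance ticks = 7; W→S at t=8 → φ=12

duty=7 offsets: FL=1 FR=5 RL=6 RR=12


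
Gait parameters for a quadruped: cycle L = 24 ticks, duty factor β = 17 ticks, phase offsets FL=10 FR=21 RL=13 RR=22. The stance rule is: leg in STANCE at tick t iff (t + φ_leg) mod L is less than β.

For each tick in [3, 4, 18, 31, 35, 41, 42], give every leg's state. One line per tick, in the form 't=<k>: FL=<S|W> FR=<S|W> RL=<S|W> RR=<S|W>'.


t=3: phase=(13,0,16,1) vs β=17 → FL=S FR=S RL=S RR=S
t=4: phase=(14,1,17,2) vs β=17 → FL=S FR=S RL=W RR=S
t=18: phase=(4,15,7,16) vs β=17 → FL=S FR=S RL=S RR=S
t=31: phase=(17,4,20,5) vs β=17 → FL=W FR=S RL=W RR=S
t=35: phase=(21,8,0,9) vs β=17 → FL=W FR=S RL=S RR=S
t=41: phase=(3,14,6,15) vs β=17 → FL=S FR=S RL=S RR=S
t=42: phase=(4,15,7,16) vs β=17 → FL=S FR=S RL=S RR=S

t=3: FL=S FR=S RL=S RR=S
t=4: FL=S FR=S RL=W RR=S
t=18: FL=S FR=S RL=S RR=S
t=31: FL=W FR=S RL=W RR=S
t=35: FL=W FR=S RL=S RR=S
t=41: FL=S FR=S RL=S RR=S
t=42: FL=S FR=S RL=S RR=S


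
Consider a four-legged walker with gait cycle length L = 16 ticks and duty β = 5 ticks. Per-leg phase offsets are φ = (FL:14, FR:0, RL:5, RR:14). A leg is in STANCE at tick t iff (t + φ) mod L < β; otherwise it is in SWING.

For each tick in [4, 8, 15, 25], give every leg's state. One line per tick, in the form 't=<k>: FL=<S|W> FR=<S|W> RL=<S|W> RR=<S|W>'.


t=4: phase=(2,4,9,2) vs β=5 → FL=S FR=S RL=W RR=S
t=8: phase=(6,8,13,6) vs β=5 → FL=W FR=W RL=W RR=W
t=15: phase=(13,15,4,13) vs β=5 → FL=W FR=W RL=S RR=W
t=25: phase=(7,9,14,7) vs β=5 → FL=W FR=W RL=W RR=W

t=4: FL=S FR=S RL=W RR=S
t=8: FL=W FR=W RL=W RR=W
t=15: FL=W FR=W RL=S RR=W
t=25: FL=W FR=W RL=W RR=W


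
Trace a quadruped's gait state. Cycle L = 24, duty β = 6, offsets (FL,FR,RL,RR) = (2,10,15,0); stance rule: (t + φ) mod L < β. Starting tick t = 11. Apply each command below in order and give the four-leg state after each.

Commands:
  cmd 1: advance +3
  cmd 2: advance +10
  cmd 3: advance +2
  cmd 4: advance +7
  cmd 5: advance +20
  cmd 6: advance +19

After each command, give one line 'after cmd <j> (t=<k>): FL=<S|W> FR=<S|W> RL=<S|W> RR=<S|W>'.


start t=11: FL=W FR=W RL=S RR=W
cmd 1: advance +3 → t=14, phase=(16,0,5,14) → FL=W FR=S RL=S RR=W
cmd 2: advance +10 → t=24, phase=(2,10,15,0) → FL=S FR=W RL=W RR=S
cmd 3: advance +2 → t=26, phase=(4,12,17,2) → FL=S FR=W RL=W RR=S
cmd 4: advance +7 → t=33, phase=(11,19,0,9) → FL=W FR=W RL=S RR=W
cmd 5: advance +20 → t=53, phase=(7,15,20,5) → FL=W FR=W RL=W RR=S
cmd 6: advance +19 → t=72, phase=(2,10,15,0) → FL=S FR=W RL=W RR=S

after cmd 1 (t=14): FL=W FR=S RL=S RR=W
after cmd 2 (t=24): FL=S FR=W RL=W RR=S
after cmd 3 (t=26): FL=S FR=W RL=W RR=S
after cmd 4 (t=33): FL=W FR=W RL=S RR=W
after cmd 5 (t=53): FL=W FR=W RL=W RR=S
after cmd 6 (t=72): FL=S FR=W RL=W RR=S


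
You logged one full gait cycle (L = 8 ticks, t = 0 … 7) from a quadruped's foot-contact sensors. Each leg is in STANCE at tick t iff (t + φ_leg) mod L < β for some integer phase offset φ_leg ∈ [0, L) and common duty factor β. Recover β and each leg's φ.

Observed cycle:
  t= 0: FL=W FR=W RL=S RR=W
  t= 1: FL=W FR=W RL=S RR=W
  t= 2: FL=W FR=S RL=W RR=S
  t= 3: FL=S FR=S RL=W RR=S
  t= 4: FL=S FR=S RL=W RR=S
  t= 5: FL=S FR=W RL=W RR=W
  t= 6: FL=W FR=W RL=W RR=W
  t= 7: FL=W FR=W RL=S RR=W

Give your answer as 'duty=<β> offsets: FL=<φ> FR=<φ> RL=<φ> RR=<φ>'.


duty=3 offsets: FL=5 FR=6 RL=1 RR=6

duty β = stance ticks per leg = 3
FL: stance ticks = 3; W→S at t=3 → φ=5
FR: stance ticks = 3; W→S at t=2 → φ=6
RL: stance ticks = 3; W→S at t=7 → φ=1
RR: stance ticks = 3; W→S at t=2 → φ=6


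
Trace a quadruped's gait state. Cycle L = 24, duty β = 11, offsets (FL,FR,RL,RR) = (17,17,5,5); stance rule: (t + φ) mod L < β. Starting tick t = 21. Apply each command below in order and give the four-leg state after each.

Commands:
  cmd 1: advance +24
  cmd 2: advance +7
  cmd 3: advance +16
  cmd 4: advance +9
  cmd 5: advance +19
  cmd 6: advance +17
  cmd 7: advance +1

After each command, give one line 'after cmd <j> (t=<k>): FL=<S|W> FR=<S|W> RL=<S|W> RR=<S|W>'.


start t=21: FL=W FR=W RL=S RR=S
cmd 1: advance +24 → t=45, phase=(14,14,2,2) → FL=W FR=W RL=S RR=S
cmd 2: advance +7 → t=52, phase=(21,21,9,9) → FL=W FR=W RL=S RR=S
cmd 3: advance +16 → t=68, phase=(13,13,1,1) → FL=W FR=W RL=S RR=S
cmd 4: advance +9 → t=77, phase=(22,22,10,10) → FL=W FR=W RL=S RR=S
cmd 5: advance +19 → t=96, phase=(17,17,5,5) → FL=W FR=W RL=S RR=S
cmd 6: advance +17 → t=113, phase=(10,10,22,22) → FL=S FR=S RL=W RR=W
cmd 7: advance +1 → t=114, phase=(11,11,23,23) → FL=W FR=W RL=W RR=W

after cmd 1 (t=45): FL=W FR=W RL=S RR=S
after cmd 2 (t=52): FL=W FR=W RL=S RR=S
after cmd 3 (t=68): FL=W FR=W RL=S RR=S
after cmd 4 (t=77): FL=W FR=W RL=S RR=S
after cmd 5 (t=96): FL=W FR=W RL=S RR=S
after cmd 6 (t=113): FL=S FR=S RL=W RR=W
after cmd 7 (t=114): FL=W FR=W RL=W RR=W


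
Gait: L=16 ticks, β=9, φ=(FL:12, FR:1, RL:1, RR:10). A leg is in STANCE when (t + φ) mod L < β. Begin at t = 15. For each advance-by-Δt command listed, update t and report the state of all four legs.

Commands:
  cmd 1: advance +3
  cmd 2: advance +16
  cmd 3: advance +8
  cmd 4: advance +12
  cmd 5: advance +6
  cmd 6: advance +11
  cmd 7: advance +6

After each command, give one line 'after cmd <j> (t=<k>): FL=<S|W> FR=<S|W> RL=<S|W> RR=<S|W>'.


after cmd 1 (t=18): FL=W FR=S RL=S RR=W
after cmd 2 (t=34): FL=W FR=S RL=S RR=W
after cmd 3 (t=42): FL=S FR=W RL=W RR=S
after cmd 4 (t=54): FL=S FR=S RL=S RR=S
after cmd 5 (t=60): FL=S FR=W RL=W RR=S
after cmd 6 (t=71): FL=S FR=S RL=S RR=S
after cmd 7 (t=77): FL=W FR=W RL=W RR=S

start t=15: FL=W FR=S RL=S RR=W
cmd 1: advance +3 → t=18, phase=(14,3,3,12) → FL=W FR=S RL=S RR=W
cmd 2: advance +16 → t=34, phase=(14,3,3,12) → FL=W FR=S RL=S RR=W
cmd 3: advance +8 → t=42, phase=(6,11,11,4) → FL=S FR=W RL=W RR=S
cmd 4: advance +12 → t=54, phase=(2,7,7,0) → FL=S FR=S RL=S RR=S
cmd 5: advance +6 → t=60, phase=(8,13,13,6) → FL=S FR=W RL=W RR=S
cmd 6: advance +11 → t=71, phase=(3,8,8,1) → FL=S FR=S RL=S RR=S
cmd 7: advance +6 → t=77, phase=(9,14,14,7) → FL=W FR=W RL=W RR=S


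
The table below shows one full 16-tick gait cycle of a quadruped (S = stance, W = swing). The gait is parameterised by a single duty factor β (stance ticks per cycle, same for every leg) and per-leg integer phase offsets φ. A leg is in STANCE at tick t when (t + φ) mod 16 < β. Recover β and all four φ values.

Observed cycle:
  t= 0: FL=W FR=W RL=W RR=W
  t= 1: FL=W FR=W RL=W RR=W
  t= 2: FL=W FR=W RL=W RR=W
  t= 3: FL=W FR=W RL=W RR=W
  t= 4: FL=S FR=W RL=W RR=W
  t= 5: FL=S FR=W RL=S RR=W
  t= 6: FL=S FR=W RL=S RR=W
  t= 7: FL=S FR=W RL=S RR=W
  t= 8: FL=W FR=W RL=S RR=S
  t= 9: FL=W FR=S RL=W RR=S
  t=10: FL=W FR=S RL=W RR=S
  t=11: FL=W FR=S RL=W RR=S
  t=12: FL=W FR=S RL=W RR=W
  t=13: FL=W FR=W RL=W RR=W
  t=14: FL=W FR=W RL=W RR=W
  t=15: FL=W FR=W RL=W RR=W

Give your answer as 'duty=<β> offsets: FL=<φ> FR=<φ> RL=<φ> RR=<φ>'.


duty=4 offsets: FL=12 FR=7 RL=11 RR=8

duty β = stance ticks per leg = 4
FL: stance ticks = 4; W→S at t=4 → φ=12
FR: stance ticks = 4; W→S at t=9 → φ=7
RL: stance ticks = 4; W→S at t=5 → φ=11
RR: stance ticks = 4; W→S at t=8 → φ=8


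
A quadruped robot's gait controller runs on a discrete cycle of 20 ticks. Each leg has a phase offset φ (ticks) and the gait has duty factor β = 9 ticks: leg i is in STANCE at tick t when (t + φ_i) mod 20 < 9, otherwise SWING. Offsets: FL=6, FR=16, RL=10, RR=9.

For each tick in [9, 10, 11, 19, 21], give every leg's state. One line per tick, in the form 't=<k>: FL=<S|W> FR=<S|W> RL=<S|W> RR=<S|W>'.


t=9: FL=W FR=S RL=W RR=W
t=10: FL=W FR=S RL=S RR=W
t=11: FL=W FR=S RL=S RR=S
t=19: FL=S FR=W RL=W RR=S
t=21: FL=S FR=W RL=W RR=W

t=9: phase=(15,5,19,18) vs β=9 → FL=W FR=S RL=W RR=W
t=10: phase=(16,6,0,19) vs β=9 → FL=W FR=S RL=S RR=W
t=11: phase=(17,7,1,0) vs β=9 → FL=W FR=S RL=S RR=S
t=19: phase=(5,15,9,8) vs β=9 → FL=S FR=W RL=W RR=S
t=21: phase=(7,17,11,10) vs β=9 → FL=S FR=W RL=W RR=W


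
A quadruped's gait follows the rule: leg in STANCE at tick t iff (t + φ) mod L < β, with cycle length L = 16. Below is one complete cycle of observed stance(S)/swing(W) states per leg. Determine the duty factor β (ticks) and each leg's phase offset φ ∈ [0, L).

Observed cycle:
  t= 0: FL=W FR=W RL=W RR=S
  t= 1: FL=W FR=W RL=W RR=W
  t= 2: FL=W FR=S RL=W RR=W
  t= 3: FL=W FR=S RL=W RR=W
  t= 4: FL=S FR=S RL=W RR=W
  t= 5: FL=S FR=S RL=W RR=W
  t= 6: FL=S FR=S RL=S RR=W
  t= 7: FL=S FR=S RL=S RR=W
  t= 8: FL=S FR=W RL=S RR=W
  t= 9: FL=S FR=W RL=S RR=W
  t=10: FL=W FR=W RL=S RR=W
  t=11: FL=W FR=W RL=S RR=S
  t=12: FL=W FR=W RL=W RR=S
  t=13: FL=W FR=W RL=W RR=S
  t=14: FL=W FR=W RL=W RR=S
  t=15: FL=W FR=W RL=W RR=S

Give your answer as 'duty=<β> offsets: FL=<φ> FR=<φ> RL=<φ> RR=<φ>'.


duty β = stance ticks per leg = 6
FL: stance ticks = 6; W→S at t=4 → φ=12
FR: stance ticks = 6; W→S at t=2 → φ=14
RL: stance ticks = 6; W→S at t=6 → φ=10
RR: stance ticks = 6; W→S at t=11 → φ=5

duty=6 offsets: FL=12 FR=14 RL=10 RR=5


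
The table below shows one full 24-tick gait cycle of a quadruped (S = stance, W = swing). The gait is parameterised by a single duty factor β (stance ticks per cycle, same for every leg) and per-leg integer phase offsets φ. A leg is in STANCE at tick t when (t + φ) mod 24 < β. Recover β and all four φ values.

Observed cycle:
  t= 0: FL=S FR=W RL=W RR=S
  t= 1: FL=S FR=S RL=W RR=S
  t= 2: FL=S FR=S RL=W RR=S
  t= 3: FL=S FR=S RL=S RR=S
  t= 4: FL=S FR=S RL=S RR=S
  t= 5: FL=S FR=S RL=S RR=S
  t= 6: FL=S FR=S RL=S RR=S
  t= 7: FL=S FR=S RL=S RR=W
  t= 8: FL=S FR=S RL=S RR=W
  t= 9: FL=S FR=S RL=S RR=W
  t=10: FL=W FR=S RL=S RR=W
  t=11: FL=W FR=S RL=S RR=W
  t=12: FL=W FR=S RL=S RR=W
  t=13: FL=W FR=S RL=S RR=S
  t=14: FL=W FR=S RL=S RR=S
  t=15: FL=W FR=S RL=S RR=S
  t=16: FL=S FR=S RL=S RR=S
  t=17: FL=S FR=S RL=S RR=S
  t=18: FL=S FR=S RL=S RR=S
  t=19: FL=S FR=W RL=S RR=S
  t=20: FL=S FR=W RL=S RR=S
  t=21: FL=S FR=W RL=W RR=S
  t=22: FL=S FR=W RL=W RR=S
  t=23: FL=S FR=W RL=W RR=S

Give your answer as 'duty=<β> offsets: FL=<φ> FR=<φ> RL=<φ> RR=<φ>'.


duty β = stance ticks per leg = 18
FL: stance ticks = 18; W→S at t=16 → φ=8
FR: stance ticks = 18; W→S at t=1 → φ=23
RL: stance ticks = 18; W→S at t=3 → φ=21
RR: stance ticks = 18; W→S at t=13 → φ=11

duty=18 offsets: FL=8 FR=23 RL=21 RR=11
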